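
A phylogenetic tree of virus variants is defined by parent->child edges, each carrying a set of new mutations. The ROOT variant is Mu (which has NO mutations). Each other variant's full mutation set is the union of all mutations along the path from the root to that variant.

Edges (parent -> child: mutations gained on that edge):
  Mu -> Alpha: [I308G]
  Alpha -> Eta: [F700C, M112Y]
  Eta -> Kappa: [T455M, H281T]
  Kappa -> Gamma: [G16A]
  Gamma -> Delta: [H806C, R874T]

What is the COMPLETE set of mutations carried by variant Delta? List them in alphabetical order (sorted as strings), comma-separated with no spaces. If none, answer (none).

Answer: F700C,G16A,H281T,H806C,I308G,M112Y,R874T,T455M

Derivation:
At Mu: gained [] -> total []
At Alpha: gained ['I308G'] -> total ['I308G']
At Eta: gained ['F700C', 'M112Y'] -> total ['F700C', 'I308G', 'M112Y']
At Kappa: gained ['T455M', 'H281T'] -> total ['F700C', 'H281T', 'I308G', 'M112Y', 'T455M']
At Gamma: gained ['G16A'] -> total ['F700C', 'G16A', 'H281T', 'I308G', 'M112Y', 'T455M']
At Delta: gained ['H806C', 'R874T'] -> total ['F700C', 'G16A', 'H281T', 'H806C', 'I308G', 'M112Y', 'R874T', 'T455M']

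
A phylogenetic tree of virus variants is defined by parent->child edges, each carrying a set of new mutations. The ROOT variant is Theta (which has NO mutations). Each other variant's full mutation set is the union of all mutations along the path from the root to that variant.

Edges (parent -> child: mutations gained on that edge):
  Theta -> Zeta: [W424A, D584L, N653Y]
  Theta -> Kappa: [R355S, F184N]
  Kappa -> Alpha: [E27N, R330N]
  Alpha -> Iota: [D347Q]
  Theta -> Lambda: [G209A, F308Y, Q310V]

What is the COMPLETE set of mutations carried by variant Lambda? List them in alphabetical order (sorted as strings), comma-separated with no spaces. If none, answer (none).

At Theta: gained [] -> total []
At Lambda: gained ['G209A', 'F308Y', 'Q310V'] -> total ['F308Y', 'G209A', 'Q310V']

Answer: F308Y,G209A,Q310V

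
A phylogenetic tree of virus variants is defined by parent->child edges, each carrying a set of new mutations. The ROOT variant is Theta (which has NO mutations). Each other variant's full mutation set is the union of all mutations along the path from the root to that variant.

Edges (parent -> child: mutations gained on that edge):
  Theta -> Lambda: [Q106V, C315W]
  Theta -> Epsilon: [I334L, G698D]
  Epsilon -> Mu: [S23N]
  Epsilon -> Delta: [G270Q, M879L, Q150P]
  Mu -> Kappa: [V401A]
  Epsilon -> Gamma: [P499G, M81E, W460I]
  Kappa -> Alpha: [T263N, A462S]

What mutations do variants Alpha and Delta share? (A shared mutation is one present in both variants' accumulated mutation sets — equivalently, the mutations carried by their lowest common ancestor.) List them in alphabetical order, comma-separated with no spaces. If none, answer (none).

Answer: G698D,I334L

Derivation:
Accumulating mutations along path to Alpha:
  At Theta: gained [] -> total []
  At Epsilon: gained ['I334L', 'G698D'] -> total ['G698D', 'I334L']
  At Mu: gained ['S23N'] -> total ['G698D', 'I334L', 'S23N']
  At Kappa: gained ['V401A'] -> total ['G698D', 'I334L', 'S23N', 'V401A']
  At Alpha: gained ['T263N', 'A462S'] -> total ['A462S', 'G698D', 'I334L', 'S23N', 'T263N', 'V401A']
Mutations(Alpha) = ['A462S', 'G698D', 'I334L', 'S23N', 'T263N', 'V401A']
Accumulating mutations along path to Delta:
  At Theta: gained [] -> total []
  At Epsilon: gained ['I334L', 'G698D'] -> total ['G698D', 'I334L']
  At Delta: gained ['G270Q', 'M879L', 'Q150P'] -> total ['G270Q', 'G698D', 'I334L', 'M879L', 'Q150P']
Mutations(Delta) = ['G270Q', 'G698D', 'I334L', 'M879L', 'Q150P']
Intersection: ['A462S', 'G698D', 'I334L', 'S23N', 'T263N', 'V401A'] ∩ ['G270Q', 'G698D', 'I334L', 'M879L', 'Q150P'] = ['G698D', 'I334L']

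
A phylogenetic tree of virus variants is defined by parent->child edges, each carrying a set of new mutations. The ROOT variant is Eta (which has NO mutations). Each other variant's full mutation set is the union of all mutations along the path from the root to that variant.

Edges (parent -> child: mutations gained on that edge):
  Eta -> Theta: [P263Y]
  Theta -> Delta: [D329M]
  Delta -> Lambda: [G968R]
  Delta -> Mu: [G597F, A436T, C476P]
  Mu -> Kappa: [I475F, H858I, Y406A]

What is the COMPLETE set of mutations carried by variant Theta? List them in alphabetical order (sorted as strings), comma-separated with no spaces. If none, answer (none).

At Eta: gained [] -> total []
At Theta: gained ['P263Y'] -> total ['P263Y']

Answer: P263Y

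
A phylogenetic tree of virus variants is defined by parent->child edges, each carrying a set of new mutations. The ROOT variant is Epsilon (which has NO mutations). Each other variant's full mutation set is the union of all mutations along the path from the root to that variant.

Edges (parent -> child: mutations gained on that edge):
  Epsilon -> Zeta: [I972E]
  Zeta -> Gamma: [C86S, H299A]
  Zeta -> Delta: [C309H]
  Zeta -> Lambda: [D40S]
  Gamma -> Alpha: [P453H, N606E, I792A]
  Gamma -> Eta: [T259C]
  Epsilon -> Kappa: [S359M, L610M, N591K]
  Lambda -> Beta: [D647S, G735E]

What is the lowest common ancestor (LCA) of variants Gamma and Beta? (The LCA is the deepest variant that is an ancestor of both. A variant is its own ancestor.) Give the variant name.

Path from root to Gamma: Epsilon -> Zeta -> Gamma
  ancestors of Gamma: {Epsilon, Zeta, Gamma}
Path from root to Beta: Epsilon -> Zeta -> Lambda -> Beta
  ancestors of Beta: {Epsilon, Zeta, Lambda, Beta}
Common ancestors: {Epsilon, Zeta}
Walk up from Beta: Beta (not in ancestors of Gamma), Lambda (not in ancestors of Gamma), Zeta (in ancestors of Gamma), Epsilon (in ancestors of Gamma)
Deepest common ancestor (LCA) = Zeta

Answer: Zeta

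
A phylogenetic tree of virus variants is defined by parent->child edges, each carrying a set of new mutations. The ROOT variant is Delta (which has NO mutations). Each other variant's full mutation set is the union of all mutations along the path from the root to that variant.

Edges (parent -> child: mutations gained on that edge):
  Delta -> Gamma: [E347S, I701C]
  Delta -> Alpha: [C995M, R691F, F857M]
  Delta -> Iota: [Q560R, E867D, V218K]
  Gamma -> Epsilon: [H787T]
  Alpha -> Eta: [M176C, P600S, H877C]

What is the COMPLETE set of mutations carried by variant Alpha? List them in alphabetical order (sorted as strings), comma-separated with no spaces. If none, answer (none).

At Delta: gained [] -> total []
At Alpha: gained ['C995M', 'R691F', 'F857M'] -> total ['C995M', 'F857M', 'R691F']

Answer: C995M,F857M,R691F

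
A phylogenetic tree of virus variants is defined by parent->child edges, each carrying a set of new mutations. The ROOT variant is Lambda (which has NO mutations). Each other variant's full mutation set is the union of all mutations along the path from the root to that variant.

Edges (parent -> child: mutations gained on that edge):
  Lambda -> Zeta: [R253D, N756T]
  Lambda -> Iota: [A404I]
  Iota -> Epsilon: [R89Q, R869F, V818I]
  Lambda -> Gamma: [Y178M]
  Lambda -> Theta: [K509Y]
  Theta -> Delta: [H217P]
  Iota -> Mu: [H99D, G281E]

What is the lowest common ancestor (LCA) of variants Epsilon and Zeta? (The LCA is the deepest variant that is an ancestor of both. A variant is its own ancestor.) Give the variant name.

Answer: Lambda

Derivation:
Path from root to Epsilon: Lambda -> Iota -> Epsilon
  ancestors of Epsilon: {Lambda, Iota, Epsilon}
Path from root to Zeta: Lambda -> Zeta
  ancestors of Zeta: {Lambda, Zeta}
Common ancestors: {Lambda}
Walk up from Zeta: Zeta (not in ancestors of Epsilon), Lambda (in ancestors of Epsilon)
Deepest common ancestor (LCA) = Lambda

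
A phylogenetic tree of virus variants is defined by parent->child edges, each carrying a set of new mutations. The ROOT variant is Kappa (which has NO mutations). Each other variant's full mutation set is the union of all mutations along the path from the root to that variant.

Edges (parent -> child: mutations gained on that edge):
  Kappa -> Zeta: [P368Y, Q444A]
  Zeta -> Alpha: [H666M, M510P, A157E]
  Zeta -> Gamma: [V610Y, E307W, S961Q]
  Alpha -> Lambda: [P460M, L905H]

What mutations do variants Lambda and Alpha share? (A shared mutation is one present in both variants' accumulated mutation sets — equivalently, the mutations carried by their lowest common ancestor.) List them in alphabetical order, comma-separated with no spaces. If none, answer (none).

Answer: A157E,H666M,M510P,P368Y,Q444A

Derivation:
Accumulating mutations along path to Lambda:
  At Kappa: gained [] -> total []
  At Zeta: gained ['P368Y', 'Q444A'] -> total ['P368Y', 'Q444A']
  At Alpha: gained ['H666M', 'M510P', 'A157E'] -> total ['A157E', 'H666M', 'M510P', 'P368Y', 'Q444A']
  At Lambda: gained ['P460M', 'L905H'] -> total ['A157E', 'H666M', 'L905H', 'M510P', 'P368Y', 'P460M', 'Q444A']
Mutations(Lambda) = ['A157E', 'H666M', 'L905H', 'M510P', 'P368Y', 'P460M', 'Q444A']
Accumulating mutations along path to Alpha:
  At Kappa: gained [] -> total []
  At Zeta: gained ['P368Y', 'Q444A'] -> total ['P368Y', 'Q444A']
  At Alpha: gained ['H666M', 'M510P', 'A157E'] -> total ['A157E', 'H666M', 'M510P', 'P368Y', 'Q444A']
Mutations(Alpha) = ['A157E', 'H666M', 'M510P', 'P368Y', 'Q444A']
Intersection: ['A157E', 'H666M', 'L905H', 'M510P', 'P368Y', 'P460M', 'Q444A'] ∩ ['A157E', 'H666M', 'M510P', 'P368Y', 'Q444A'] = ['A157E', 'H666M', 'M510P', 'P368Y', 'Q444A']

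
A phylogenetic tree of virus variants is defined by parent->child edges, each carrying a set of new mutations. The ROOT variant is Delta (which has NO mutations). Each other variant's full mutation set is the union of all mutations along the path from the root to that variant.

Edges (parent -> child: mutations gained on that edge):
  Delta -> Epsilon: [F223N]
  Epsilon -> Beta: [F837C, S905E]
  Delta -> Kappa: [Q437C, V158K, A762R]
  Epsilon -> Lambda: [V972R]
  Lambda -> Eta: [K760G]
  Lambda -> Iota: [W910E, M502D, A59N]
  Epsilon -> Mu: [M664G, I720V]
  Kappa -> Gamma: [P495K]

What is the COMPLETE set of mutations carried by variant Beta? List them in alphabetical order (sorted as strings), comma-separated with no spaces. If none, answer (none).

At Delta: gained [] -> total []
At Epsilon: gained ['F223N'] -> total ['F223N']
At Beta: gained ['F837C', 'S905E'] -> total ['F223N', 'F837C', 'S905E']

Answer: F223N,F837C,S905E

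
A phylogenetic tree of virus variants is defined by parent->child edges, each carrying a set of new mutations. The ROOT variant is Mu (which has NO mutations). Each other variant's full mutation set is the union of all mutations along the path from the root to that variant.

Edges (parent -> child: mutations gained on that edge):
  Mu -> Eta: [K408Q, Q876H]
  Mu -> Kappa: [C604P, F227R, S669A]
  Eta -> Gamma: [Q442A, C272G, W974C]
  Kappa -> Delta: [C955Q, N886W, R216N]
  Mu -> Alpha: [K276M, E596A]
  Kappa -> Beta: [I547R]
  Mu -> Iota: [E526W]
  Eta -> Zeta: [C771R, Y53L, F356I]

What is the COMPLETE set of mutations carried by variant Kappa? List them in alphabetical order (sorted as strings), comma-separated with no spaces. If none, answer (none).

Answer: C604P,F227R,S669A

Derivation:
At Mu: gained [] -> total []
At Kappa: gained ['C604P', 'F227R', 'S669A'] -> total ['C604P', 'F227R', 'S669A']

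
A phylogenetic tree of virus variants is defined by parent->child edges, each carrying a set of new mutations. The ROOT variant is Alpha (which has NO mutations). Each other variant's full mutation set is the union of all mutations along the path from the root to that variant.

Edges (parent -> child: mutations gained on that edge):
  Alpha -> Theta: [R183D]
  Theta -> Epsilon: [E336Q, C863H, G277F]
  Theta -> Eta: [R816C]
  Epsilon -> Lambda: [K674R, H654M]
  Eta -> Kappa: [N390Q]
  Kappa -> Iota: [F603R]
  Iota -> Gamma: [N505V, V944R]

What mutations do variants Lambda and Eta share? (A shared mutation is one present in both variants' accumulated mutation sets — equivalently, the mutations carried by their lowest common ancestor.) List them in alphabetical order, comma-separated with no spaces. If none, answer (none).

Accumulating mutations along path to Lambda:
  At Alpha: gained [] -> total []
  At Theta: gained ['R183D'] -> total ['R183D']
  At Epsilon: gained ['E336Q', 'C863H', 'G277F'] -> total ['C863H', 'E336Q', 'G277F', 'R183D']
  At Lambda: gained ['K674R', 'H654M'] -> total ['C863H', 'E336Q', 'G277F', 'H654M', 'K674R', 'R183D']
Mutations(Lambda) = ['C863H', 'E336Q', 'G277F', 'H654M', 'K674R', 'R183D']
Accumulating mutations along path to Eta:
  At Alpha: gained [] -> total []
  At Theta: gained ['R183D'] -> total ['R183D']
  At Eta: gained ['R816C'] -> total ['R183D', 'R816C']
Mutations(Eta) = ['R183D', 'R816C']
Intersection: ['C863H', 'E336Q', 'G277F', 'H654M', 'K674R', 'R183D'] ∩ ['R183D', 'R816C'] = ['R183D']

Answer: R183D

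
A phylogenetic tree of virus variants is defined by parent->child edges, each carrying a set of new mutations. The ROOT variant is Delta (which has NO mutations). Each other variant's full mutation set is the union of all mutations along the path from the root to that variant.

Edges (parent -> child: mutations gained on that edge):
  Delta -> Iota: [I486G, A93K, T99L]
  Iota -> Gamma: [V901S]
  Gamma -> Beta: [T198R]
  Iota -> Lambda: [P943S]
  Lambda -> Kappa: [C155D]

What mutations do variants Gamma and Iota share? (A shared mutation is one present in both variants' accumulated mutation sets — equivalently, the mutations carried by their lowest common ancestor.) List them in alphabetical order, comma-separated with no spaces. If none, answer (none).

Accumulating mutations along path to Gamma:
  At Delta: gained [] -> total []
  At Iota: gained ['I486G', 'A93K', 'T99L'] -> total ['A93K', 'I486G', 'T99L']
  At Gamma: gained ['V901S'] -> total ['A93K', 'I486G', 'T99L', 'V901S']
Mutations(Gamma) = ['A93K', 'I486G', 'T99L', 'V901S']
Accumulating mutations along path to Iota:
  At Delta: gained [] -> total []
  At Iota: gained ['I486G', 'A93K', 'T99L'] -> total ['A93K', 'I486G', 'T99L']
Mutations(Iota) = ['A93K', 'I486G', 'T99L']
Intersection: ['A93K', 'I486G', 'T99L', 'V901S'] ∩ ['A93K', 'I486G', 'T99L'] = ['A93K', 'I486G', 'T99L']

Answer: A93K,I486G,T99L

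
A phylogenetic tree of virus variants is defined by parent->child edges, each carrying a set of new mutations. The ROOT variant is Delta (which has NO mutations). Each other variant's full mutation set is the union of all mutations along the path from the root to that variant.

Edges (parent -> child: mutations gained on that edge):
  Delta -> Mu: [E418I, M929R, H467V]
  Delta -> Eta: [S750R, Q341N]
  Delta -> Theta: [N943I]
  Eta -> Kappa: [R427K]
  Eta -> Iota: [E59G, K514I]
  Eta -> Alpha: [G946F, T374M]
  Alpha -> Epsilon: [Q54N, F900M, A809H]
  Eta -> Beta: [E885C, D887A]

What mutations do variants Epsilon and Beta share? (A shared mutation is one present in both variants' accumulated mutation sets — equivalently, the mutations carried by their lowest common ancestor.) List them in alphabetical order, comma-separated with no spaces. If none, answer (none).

Accumulating mutations along path to Epsilon:
  At Delta: gained [] -> total []
  At Eta: gained ['S750R', 'Q341N'] -> total ['Q341N', 'S750R']
  At Alpha: gained ['G946F', 'T374M'] -> total ['G946F', 'Q341N', 'S750R', 'T374M']
  At Epsilon: gained ['Q54N', 'F900M', 'A809H'] -> total ['A809H', 'F900M', 'G946F', 'Q341N', 'Q54N', 'S750R', 'T374M']
Mutations(Epsilon) = ['A809H', 'F900M', 'G946F', 'Q341N', 'Q54N', 'S750R', 'T374M']
Accumulating mutations along path to Beta:
  At Delta: gained [] -> total []
  At Eta: gained ['S750R', 'Q341N'] -> total ['Q341N', 'S750R']
  At Beta: gained ['E885C', 'D887A'] -> total ['D887A', 'E885C', 'Q341N', 'S750R']
Mutations(Beta) = ['D887A', 'E885C', 'Q341N', 'S750R']
Intersection: ['A809H', 'F900M', 'G946F', 'Q341N', 'Q54N', 'S750R', 'T374M'] ∩ ['D887A', 'E885C', 'Q341N', 'S750R'] = ['Q341N', 'S750R']

Answer: Q341N,S750R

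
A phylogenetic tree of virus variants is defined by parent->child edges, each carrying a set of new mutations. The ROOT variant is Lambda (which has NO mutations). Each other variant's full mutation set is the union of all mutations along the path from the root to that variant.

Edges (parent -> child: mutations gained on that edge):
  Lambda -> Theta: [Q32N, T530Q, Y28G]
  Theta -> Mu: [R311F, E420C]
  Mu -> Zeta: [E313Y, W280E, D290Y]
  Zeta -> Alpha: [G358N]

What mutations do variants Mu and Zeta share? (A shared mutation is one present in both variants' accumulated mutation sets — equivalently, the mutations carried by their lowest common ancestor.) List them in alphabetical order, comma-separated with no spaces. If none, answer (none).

Accumulating mutations along path to Mu:
  At Lambda: gained [] -> total []
  At Theta: gained ['Q32N', 'T530Q', 'Y28G'] -> total ['Q32N', 'T530Q', 'Y28G']
  At Mu: gained ['R311F', 'E420C'] -> total ['E420C', 'Q32N', 'R311F', 'T530Q', 'Y28G']
Mutations(Mu) = ['E420C', 'Q32N', 'R311F', 'T530Q', 'Y28G']
Accumulating mutations along path to Zeta:
  At Lambda: gained [] -> total []
  At Theta: gained ['Q32N', 'T530Q', 'Y28G'] -> total ['Q32N', 'T530Q', 'Y28G']
  At Mu: gained ['R311F', 'E420C'] -> total ['E420C', 'Q32N', 'R311F', 'T530Q', 'Y28G']
  At Zeta: gained ['E313Y', 'W280E', 'D290Y'] -> total ['D290Y', 'E313Y', 'E420C', 'Q32N', 'R311F', 'T530Q', 'W280E', 'Y28G']
Mutations(Zeta) = ['D290Y', 'E313Y', 'E420C', 'Q32N', 'R311F', 'T530Q', 'W280E', 'Y28G']
Intersection: ['E420C', 'Q32N', 'R311F', 'T530Q', 'Y28G'] ∩ ['D290Y', 'E313Y', 'E420C', 'Q32N', 'R311F', 'T530Q', 'W280E', 'Y28G'] = ['E420C', 'Q32N', 'R311F', 'T530Q', 'Y28G']

Answer: E420C,Q32N,R311F,T530Q,Y28G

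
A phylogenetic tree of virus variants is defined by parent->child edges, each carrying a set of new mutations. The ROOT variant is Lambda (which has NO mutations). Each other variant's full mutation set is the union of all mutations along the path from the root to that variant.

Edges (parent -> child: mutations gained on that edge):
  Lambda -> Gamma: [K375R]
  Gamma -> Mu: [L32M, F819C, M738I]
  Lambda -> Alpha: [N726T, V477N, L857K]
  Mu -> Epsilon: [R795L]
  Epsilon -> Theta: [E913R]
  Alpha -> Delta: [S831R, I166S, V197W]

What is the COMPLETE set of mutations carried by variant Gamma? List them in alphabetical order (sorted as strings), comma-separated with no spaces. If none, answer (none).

Answer: K375R

Derivation:
At Lambda: gained [] -> total []
At Gamma: gained ['K375R'] -> total ['K375R']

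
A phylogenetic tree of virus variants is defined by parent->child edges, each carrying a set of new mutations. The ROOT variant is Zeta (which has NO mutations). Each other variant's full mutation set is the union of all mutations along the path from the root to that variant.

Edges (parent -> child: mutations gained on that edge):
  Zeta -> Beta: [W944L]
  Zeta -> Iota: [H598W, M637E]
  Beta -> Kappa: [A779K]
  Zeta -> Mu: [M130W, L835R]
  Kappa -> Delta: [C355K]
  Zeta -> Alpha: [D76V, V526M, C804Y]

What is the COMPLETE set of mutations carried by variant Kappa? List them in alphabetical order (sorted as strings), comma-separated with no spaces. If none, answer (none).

Answer: A779K,W944L

Derivation:
At Zeta: gained [] -> total []
At Beta: gained ['W944L'] -> total ['W944L']
At Kappa: gained ['A779K'] -> total ['A779K', 'W944L']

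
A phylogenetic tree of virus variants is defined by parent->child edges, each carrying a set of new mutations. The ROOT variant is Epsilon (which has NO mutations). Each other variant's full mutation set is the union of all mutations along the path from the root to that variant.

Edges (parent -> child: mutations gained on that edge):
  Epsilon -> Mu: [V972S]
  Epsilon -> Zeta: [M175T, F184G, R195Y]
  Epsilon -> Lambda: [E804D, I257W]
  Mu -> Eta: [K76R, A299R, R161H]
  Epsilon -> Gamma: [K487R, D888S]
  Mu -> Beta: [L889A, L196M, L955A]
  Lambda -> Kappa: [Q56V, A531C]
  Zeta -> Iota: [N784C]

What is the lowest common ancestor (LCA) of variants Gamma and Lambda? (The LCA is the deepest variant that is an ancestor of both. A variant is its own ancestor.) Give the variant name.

Answer: Epsilon

Derivation:
Path from root to Gamma: Epsilon -> Gamma
  ancestors of Gamma: {Epsilon, Gamma}
Path from root to Lambda: Epsilon -> Lambda
  ancestors of Lambda: {Epsilon, Lambda}
Common ancestors: {Epsilon}
Walk up from Lambda: Lambda (not in ancestors of Gamma), Epsilon (in ancestors of Gamma)
Deepest common ancestor (LCA) = Epsilon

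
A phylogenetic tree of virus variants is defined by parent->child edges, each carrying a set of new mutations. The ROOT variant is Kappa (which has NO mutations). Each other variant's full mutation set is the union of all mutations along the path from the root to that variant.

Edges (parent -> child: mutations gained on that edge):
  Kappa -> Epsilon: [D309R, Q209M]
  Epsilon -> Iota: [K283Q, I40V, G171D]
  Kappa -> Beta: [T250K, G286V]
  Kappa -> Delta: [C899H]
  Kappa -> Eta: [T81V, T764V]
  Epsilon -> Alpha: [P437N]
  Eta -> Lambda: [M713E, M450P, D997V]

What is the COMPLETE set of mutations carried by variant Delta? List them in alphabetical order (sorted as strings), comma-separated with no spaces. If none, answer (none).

Answer: C899H

Derivation:
At Kappa: gained [] -> total []
At Delta: gained ['C899H'] -> total ['C899H']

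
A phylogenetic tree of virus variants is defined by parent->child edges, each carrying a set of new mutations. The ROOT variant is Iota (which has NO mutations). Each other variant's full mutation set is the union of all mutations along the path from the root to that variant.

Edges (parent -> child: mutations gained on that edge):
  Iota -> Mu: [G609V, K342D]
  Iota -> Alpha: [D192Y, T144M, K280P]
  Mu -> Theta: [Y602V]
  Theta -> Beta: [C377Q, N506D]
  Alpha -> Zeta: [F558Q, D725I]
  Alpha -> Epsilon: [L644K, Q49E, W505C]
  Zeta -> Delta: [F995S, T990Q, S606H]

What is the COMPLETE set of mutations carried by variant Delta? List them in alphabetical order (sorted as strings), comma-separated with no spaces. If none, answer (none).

At Iota: gained [] -> total []
At Alpha: gained ['D192Y', 'T144M', 'K280P'] -> total ['D192Y', 'K280P', 'T144M']
At Zeta: gained ['F558Q', 'D725I'] -> total ['D192Y', 'D725I', 'F558Q', 'K280P', 'T144M']
At Delta: gained ['F995S', 'T990Q', 'S606H'] -> total ['D192Y', 'D725I', 'F558Q', 'F995S', 'K280P', 'S606H', 'T144M', 'T990Q']

Answer: D192Y,D725I,F558Q,F995S,K280P,S606H,T144M,T990Q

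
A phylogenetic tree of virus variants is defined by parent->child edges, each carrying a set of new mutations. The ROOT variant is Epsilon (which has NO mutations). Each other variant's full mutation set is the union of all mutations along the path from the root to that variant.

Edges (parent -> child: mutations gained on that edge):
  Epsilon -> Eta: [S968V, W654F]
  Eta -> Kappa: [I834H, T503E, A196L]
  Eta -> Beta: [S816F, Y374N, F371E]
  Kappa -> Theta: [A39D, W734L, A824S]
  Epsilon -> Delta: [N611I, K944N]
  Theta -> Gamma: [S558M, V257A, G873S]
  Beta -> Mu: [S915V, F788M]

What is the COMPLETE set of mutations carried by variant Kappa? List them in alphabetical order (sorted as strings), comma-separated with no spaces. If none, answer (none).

Answer: A196L,I834H,S968V,T503E,W654F

Derivation:
At Epsilon: gained [] -> total []
At Eta: gained ['S968V', 'W654F'] -> total ['S968V', 'W654F']
At Kappa: gained ['I834H', 'T503E', 'A196L'] -> total ['A196L', 'I834H', 'S968V', 'T503E', 'W654F']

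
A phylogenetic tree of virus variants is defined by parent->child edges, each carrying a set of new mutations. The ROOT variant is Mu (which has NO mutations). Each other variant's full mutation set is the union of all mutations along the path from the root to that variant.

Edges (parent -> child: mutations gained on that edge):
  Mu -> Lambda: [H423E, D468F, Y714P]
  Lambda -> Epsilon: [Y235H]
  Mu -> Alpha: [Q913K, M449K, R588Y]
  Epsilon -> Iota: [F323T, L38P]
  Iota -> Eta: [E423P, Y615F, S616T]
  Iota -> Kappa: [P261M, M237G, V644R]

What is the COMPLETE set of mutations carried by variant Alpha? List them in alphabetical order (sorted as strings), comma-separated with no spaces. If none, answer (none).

At Mu: gained [] -> total []
At Alpha: gained ['Q913K', 'M449K', 'R588Y'] -> total ['M449K', 'Q913K', 'R588Y']

Answer: M449K,Q913K,R588Y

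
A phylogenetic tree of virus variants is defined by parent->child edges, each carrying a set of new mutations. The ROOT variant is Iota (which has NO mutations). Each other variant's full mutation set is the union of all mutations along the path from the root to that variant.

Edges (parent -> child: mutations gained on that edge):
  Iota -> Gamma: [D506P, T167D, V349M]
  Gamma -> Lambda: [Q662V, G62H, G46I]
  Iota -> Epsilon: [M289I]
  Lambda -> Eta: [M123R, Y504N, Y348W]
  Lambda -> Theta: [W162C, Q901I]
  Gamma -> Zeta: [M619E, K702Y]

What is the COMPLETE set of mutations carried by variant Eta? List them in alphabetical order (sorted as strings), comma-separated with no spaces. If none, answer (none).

Answer: D506P,G46I,G62H,M123R,Q662V,T167D,V349M,Y348W,Y504N

Derivation:
At Iota: gained [] -> total []
At Gamma: gained ['D506P', 'T167D', 'V349M'] -> total ['D506P', 'T167D', 'V349M']
At Lambda: gained ['Q662V', 'G62H', 'G46I'] -> total ['D506P', 'G46I', 'G62H', 'Q662V', 'T167D', 'V349M']
At Eta: gained ['M123R', 'Y504N', 'Y348W'] -> total ['D506P', 'G46I', 'G62H', 'M123R', 'Q662V', 'T167D', 'V349M', 'Y348W', 'Y504N']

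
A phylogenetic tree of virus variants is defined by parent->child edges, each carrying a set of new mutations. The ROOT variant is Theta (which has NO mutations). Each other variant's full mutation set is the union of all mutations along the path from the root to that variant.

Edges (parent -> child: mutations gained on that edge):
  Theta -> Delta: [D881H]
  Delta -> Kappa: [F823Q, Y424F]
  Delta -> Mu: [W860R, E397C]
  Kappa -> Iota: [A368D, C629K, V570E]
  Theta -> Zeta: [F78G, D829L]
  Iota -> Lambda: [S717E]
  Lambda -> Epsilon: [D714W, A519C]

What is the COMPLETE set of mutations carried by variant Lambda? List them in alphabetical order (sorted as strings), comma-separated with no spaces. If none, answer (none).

At Theta: gained [] -> total []
At Delta: gained ['D881H'] -> total ['D881H']
At Kappa: gained ['F823Q', 'Y424F'] -> total ['D881H', 'F823Q', 'Y424F']
At Iota: gained ['A368D', 'C629K', 'V570E'] -> total ['A368D', 'C629K', 'D881H', 'F823Q', 'V570E', 'Y424F']
At Lambda: gained ['S717E'] -> total ['A368D', 'C629K', 'D881H', 'F823Q', 'S717E', 'V570E', 'Y424F']

Answer: A368D,C629K,D881H,F823Q,S717E,V570E,Y424F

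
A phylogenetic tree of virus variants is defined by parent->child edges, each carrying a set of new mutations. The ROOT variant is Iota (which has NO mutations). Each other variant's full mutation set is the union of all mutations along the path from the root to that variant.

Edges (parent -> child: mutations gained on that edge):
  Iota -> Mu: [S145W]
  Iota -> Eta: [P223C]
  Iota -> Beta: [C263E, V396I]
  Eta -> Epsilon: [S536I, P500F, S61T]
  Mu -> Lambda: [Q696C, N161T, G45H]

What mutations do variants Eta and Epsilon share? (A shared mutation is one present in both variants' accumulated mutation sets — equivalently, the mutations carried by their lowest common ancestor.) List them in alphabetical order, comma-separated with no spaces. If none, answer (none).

Accumulating mutations along path to Eta:
  At Iota: gained [] -> total []
  At Eta: gained ['P223C'] -> total ['P223C']
Mutations(Eta) = ['P223C']
Accumulating mutations along path to Epsilon:
  At Iota: gained [] -> total []
  At Eta: gained ['P223C'] -> total ['P223C']
  At Epsilon: gained ['S536I', 'P500F', 'S61T'] -> total ['P223C', 'P500F', 'S536I', 'S61T']
Mutations(Epsilon) = ['P223C', 'P500F', 'S536I', 'S61T']
Intersection: ['P223C'] ∩ ['P223C', 'P500F', 'S536I', 'S61T'] = ['P223C']

Answer: P223C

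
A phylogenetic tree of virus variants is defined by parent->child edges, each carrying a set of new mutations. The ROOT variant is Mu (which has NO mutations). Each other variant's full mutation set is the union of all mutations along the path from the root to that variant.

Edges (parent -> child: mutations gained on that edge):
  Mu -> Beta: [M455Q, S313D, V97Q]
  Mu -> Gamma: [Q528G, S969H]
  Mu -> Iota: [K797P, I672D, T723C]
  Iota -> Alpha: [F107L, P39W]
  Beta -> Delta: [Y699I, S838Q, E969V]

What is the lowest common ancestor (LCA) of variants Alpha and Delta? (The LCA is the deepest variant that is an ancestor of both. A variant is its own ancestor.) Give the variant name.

Answer: Mu

Derivation:
Path from root to Alpha: Mu -> Iota -> Alpha
  ancestors of Alpha: {Mu, Iota, Alpha}
Path from root to Delta: Mu -> Beta -> Delta
  ancestors of Delta: {Mu, Beta, Delta}
Common ancestors: {Mu}
Walk up from Delta: Delta (not in ancestors of Alpha), Beta (not in ancestors of Alpha), Mu (in ancestors of Alpha)
Deepest common ancestor (LCA) = Mu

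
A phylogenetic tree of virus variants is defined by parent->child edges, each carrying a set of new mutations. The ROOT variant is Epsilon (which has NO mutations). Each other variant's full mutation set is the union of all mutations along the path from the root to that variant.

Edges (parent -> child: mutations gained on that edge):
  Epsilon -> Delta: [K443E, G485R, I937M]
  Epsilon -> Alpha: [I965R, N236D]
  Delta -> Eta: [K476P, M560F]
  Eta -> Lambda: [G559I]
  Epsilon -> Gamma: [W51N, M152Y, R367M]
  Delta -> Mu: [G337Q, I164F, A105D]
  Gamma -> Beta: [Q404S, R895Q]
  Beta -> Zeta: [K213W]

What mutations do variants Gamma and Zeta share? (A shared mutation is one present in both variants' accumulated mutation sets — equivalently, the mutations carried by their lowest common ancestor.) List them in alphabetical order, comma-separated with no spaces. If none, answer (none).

Answer: M152Y,R367M,W51N

Derivation:
Accumulating mutations along path to Gamma:
  At Epsilon: gained [] -> total []
  At Gamma: gained ['W51N', 'M152Y', 'R367M'] -> total ['M152Y', 'R367M', 'W51N']
Mutations(Gamma) = ['M152Y', 'R367M', 'W51N']
Accumulating mutations along path to Zeta:
  At Epsilon: gained [] -> total []
  At Gamma: gained ['W51N', 'M152Y', 'R367M'] -> total ['M152Y', 'R367M', 'W51N']
  At Beta: gained ['Q404S', 'R895Q'] -> total ['M152Y', 'Q404S', 'R367M', 'R895Q', 'W51N']
  At Zeta: gained ['K213W'] -> total ['K213W', 'M152Y', 'Q404S', 'R367M', 'R895Q', 'W51N']
Mutations(Zeta) = ['K213W', 'M152Y', 'Q404S', 'R367M', 'R895Q', 'W51N']
Intersection: ['M152Y', 'R367M', 'W51N'] ∩ ['K213W', 'M152Y', 'Q404S', 'R367M', 'R895Q', 'W51N'] = ['M152Y', 'R367M', 'W51N']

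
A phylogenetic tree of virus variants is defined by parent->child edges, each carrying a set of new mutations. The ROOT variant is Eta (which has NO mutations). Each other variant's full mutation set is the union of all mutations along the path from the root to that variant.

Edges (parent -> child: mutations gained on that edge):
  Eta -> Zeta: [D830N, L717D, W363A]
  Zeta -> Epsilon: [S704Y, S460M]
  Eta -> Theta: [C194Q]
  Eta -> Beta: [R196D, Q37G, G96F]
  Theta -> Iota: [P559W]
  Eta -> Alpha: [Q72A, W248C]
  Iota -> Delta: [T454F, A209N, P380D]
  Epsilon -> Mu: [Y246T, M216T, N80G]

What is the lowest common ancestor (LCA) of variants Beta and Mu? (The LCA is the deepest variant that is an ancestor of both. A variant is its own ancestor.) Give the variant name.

Path from root to Beta: Eta -> Beta
  ancestors of Beta: {Eta, Beta}
Path from root to Mu: Eta -> Zeta -> Epsilon -> Mu
  ancestors of Mu: {Eta, Zeta, Epsilon, Mu}
Common ancestors: {Eta}
Walk up from Mu: Mu (not in ancestors of Beta), Epsilon (not in ancestors of Beta), Zeta (not in ancestors of Beta), Eta (in ancestors of Beta)
Deepest common ancestor (LCA) = Eta

Answer: Eta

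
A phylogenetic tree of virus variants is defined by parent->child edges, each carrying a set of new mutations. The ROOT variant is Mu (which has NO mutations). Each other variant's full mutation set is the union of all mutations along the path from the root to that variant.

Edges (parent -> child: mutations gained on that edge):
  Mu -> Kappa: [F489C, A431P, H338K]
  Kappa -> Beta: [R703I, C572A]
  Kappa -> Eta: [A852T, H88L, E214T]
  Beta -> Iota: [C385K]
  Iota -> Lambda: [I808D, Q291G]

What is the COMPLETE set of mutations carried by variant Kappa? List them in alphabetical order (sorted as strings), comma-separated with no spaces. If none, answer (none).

At Mu: gained [] -> total []
At Kappa: gained ['F489C', 'A431P', 'H338K'] -> total ['A431P', 'F489C', 'H338K']

Answer: A431P,F489C,H338K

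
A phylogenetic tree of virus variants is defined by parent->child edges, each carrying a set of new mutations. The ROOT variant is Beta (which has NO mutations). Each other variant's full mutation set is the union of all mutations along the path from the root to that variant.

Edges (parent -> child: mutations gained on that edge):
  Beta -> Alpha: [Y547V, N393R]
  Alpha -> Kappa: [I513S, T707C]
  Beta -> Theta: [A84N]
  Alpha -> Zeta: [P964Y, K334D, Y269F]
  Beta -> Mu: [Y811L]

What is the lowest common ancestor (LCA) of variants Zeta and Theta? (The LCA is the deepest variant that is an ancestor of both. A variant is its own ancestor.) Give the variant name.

Answer: Beta

Derivation:
Path from root to Zeta: Beta -> Alpha -> Zeta
  ancestors of Zeta: {Beta, Alpha, Zeta}
Path from root to Theta: Beta -> Theta
  ancestors of Theta: {Beta, Theta}
Common ancestors: {Beta}
Walk up from Theta: Theta (not in ancestors of Zeta), Beta (in ancestors of Zeta)
Deepest common ancestor (LCA) = Beta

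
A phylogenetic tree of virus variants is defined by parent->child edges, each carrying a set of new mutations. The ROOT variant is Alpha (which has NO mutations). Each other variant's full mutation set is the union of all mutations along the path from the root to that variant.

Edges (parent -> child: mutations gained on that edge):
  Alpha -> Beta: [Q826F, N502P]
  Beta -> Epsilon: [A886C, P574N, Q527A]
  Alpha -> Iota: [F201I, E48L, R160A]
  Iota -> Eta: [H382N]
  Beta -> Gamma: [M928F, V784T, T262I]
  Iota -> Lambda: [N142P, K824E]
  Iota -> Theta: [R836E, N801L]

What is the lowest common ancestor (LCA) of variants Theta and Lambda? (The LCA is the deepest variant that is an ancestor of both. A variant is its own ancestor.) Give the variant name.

Path from root to Theta: Alpha -> Iota -> Theta
  ancestors of Theta: {Alpha, Iota, Theta}
Path from root to Lambda: Alpha -> Iota -> Lambda
  ancestors of Lambda: {Alpha, Iota, Lambda}
Common ancestors: {Alpha, Iota}
Walk up from Lambda: Lambda (not in ancestors of Theta), Iota (in ancestors of Theta), Alpha (in ancestors of Theta)
Deepest common ancestor (LCA) = Iota

Answer: Iota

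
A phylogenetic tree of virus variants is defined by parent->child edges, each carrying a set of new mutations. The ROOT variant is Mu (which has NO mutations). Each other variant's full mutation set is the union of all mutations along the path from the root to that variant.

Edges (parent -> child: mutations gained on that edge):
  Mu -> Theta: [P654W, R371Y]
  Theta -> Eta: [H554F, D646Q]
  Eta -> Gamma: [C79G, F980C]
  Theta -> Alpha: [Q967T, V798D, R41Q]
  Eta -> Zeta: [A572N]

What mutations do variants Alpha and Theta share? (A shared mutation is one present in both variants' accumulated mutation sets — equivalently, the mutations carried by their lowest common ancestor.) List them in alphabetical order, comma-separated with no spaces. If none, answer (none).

Accumulating mutations along path to Alpha:
  At Mu: gained [] -> total []
  At Theta: gained ['P654W', 'R371Y'] -> total ['P654W', 'R371Y']
  At Alpha: gained ['Q967T', 'V798D', 'R41Q'] -> total ['P654W', 'Q967T', 'R371Y', 'R41Q', 'V798D']
Mutations(Alpha) = ['P654W', 'Q967T', 'R371Y', 'R41Q', 'V798D']
Accumulating mutations along path to Theta:
  At Mu: gained [] -> total []
  At Theta: gained ['P654W', 'R371Y'] -> total ['P654W', 'R371Y']
Mutations(Theta) = ['P654W', 'R371Y']
Intersection: ['P654W', 'Q967T', 'R371Y', 'R41Q', 'V798D'] ∩ ['P654W', 'R371Y'] = ['P654W', 'R371Y']

Answer: P654W,R371Y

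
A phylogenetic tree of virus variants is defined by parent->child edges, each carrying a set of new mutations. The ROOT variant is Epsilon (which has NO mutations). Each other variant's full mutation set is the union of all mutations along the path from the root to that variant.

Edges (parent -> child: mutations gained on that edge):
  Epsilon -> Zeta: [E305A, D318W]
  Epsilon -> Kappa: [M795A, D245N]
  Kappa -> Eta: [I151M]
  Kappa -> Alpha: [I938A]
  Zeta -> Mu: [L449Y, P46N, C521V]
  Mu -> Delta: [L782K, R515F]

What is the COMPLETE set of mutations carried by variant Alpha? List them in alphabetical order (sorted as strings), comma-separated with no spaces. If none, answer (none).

Answer: D245N,I938A,M795A

Derivation:
At Epsilon: gained [] -> total []
At Kappa: gained ['M795A', 'D245N'] -> total ['D245N', 'M795A']
At Alpha: gained ['I938A'] -> total ['D245N', 'I938A', 'M795A']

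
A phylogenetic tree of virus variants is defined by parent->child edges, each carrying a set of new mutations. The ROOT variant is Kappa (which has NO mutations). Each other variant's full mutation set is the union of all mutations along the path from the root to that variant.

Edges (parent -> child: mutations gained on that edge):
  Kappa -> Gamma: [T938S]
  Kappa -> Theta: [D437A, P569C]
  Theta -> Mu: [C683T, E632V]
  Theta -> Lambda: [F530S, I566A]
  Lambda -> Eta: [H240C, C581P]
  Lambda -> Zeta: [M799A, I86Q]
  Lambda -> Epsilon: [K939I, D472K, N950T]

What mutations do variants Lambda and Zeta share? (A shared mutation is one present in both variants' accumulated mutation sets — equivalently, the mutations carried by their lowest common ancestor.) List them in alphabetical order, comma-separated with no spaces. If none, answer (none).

Answer: D437A,F530S,I566A,P569C

Derivation:
Accumulating mutations along path to Lambda:
  At Kappa: gained [] -> total []
  At Theta: gained ['D437A', 'P569C'] -> total ['D437A', 'P569C']
  At Lambda: gained ['F530S', 'I566A'] -> total ['D437A', 'F530S', 'I566A', 'P569C']
Mutations(Lambda) = ['D437A', 'F530S', 'I566A', 'P569C']
Accumulating mutations along path to Zeta:
  At Kappa: gained [] -> total []
  At Theta: gained ['D437A', 'P569C'] -> total ['D437A', 'P569C']
  At Lambda: gained ['F530S', 'I566A'] -> total ['D437A', 'F530S', 'I566A', 'P569C']
  At Zeta: gained ['M799A', 'I86Q'] -> total ['D437A', 'F530S', 'I566A', 'I86Q', 'M799A', 'P569C']
Mutations(Zeta) = ['D437A', 'F530S', 'I566A', 'I86Q', 'M799A', 'P569C']
Intersection: ['D437A', 'F530S', 'I566A', 'P569C'] ∩ ['D437A', 'F530S', 'I566A', 'I86Q', 'M799A', 'P569C'] = ['D437A', 'F530S', 'I566A', 'P569C']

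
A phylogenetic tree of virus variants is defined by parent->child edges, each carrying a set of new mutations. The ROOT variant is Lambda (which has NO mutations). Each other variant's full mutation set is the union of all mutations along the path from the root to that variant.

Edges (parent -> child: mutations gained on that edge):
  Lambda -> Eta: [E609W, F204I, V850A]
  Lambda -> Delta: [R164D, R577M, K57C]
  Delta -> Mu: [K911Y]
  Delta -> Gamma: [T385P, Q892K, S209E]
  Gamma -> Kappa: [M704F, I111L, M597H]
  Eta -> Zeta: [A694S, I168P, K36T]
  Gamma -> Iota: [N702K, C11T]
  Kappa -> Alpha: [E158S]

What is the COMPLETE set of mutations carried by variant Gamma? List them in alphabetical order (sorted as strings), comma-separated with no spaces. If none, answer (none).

At Lambda: gained [] -> total []
At Delta: gained ['R164D', 'R577M', 'K57C'] -> total ['K57C', 'R164D', 'R577M']
At Gamma: gained ['T385P', 'Q892K', 'S209E'] -> total ['K57C', 'Q892K', 'R164D', 'R577M', 'S209E', 'T385P']

Answer: K57C,Q892K,R164D,R577M,S209E,T385P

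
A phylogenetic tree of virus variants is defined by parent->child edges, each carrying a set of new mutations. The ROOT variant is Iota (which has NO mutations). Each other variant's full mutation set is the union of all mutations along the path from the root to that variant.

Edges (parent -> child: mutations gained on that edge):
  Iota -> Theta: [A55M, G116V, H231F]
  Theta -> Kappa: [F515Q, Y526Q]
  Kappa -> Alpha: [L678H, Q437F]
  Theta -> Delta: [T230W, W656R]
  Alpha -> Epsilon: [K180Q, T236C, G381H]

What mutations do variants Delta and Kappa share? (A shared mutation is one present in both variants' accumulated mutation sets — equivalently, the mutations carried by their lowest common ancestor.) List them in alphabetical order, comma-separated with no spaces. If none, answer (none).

Answer: A55M,G116V,H231F

Derivation:
Accumulating mutations along path to Delta:
  At Iota: gained [] -> total []
  At Theta: gained ['A55M', 'G116V', 'H231F'] -> total ['A55M', 'G116V', 'H231F']
  At Delta: gained ['T230W', 'W656R'] -> total ['A55M', 'G116V', 'H231F', 'T230W', 'W656R']
Mutations(Delta) = ['A55M', 'G116V', 'H231F', 'T230W', 'W656R']
Accumulating mutations along path to Kappa:
  At Iota: gained [] -> total []
  At Theta: gained ['A55M', 'G116V', 'H231F'] -> total ['A55M', 'G116V', 'H231F']
  At Kappa: gained ['F515Q', 'Y526Q'] -> total ['A55M', 'F515Q', 'G116V', 'H231F', 'Y526Q']
Mutations(Kappa) = ['A55M', 'F515Q', 'G116V', 'H231F', 'Y526Q']
Intersection: ['A55M', 'G116V', 'H231F', 'T230W', 'W656R'] ∩ ['A55M', 'F515Q', 'G116V', 'H231F', 'Y526Q'] = ['A55M', 'G116V', 'H231F']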